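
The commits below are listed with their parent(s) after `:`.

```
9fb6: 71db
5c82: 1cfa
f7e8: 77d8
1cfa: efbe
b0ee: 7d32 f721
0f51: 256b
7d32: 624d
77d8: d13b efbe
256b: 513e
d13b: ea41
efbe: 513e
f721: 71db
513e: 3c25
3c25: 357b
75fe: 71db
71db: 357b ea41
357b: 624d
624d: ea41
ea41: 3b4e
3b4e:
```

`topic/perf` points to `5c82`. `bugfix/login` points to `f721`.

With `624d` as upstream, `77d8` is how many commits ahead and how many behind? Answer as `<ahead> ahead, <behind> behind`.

6 ahead, 0 behind

Reachable from 77d8: {357b, 3b4e, 3c25, 513e, 624d, 77d8, d13b, ea41, efbe}.
Reachable from 624d: {3b4e, 624d, ea41}.
Only in 77d8's history (ahead): {357b, 3c25, 513e, 77d8, d13b, efbe} — 6.
Only in 624d's history (behind): {} — 0.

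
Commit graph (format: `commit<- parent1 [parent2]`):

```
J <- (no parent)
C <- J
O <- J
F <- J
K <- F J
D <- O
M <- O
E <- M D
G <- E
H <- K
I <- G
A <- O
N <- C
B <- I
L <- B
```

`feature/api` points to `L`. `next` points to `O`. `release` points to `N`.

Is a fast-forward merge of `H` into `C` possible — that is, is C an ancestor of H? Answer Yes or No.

A fast-forward from C to H is possible iff C is an ancestor of H.
Ancestors of H: {F, H, J, K}.
C is not among them, so fast-forward is not possible.

No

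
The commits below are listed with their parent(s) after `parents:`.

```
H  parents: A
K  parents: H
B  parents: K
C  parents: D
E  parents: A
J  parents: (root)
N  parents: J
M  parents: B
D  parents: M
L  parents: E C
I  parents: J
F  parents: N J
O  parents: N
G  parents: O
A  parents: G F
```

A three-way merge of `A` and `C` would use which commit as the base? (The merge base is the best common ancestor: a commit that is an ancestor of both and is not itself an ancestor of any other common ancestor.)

A

Ancestors of A: {A, F, G, J, N, O}.
Ancestors of C: {A, B, C, D, F, G, H, J, K, M, N, O}.
Common ancestors: {A, F, G, J, N, O}.
Among these, A is not an ancestor of any other common ancestor — it is the merge base.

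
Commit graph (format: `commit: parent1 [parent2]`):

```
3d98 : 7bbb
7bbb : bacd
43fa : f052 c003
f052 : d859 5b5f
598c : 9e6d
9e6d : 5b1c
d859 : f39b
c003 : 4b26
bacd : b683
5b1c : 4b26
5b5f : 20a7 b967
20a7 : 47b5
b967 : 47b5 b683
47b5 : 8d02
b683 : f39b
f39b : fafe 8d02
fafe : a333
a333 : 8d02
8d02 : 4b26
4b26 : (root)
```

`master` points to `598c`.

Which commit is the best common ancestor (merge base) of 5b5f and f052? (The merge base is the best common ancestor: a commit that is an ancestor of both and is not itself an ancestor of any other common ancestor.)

5b5f

Ancestors of 5b5f: {20a7, 47b5, 4b26, 5b5f, 8d02, a333, b683, b967, f39b, fafe}.
Ancestors of f052: {20a7, 47b5, 4b26, 5b5f, 8d02, a333, b683, b967, d859, f052, f39b, fafe}.
Common ancestors: {20a7, 47b5, 4b26, 5b5f, 8d02, a333, b683, b967, f39b, fafe}.
Among these, 5b5f is not an ancestor of any other common ancestor — it is the merge base.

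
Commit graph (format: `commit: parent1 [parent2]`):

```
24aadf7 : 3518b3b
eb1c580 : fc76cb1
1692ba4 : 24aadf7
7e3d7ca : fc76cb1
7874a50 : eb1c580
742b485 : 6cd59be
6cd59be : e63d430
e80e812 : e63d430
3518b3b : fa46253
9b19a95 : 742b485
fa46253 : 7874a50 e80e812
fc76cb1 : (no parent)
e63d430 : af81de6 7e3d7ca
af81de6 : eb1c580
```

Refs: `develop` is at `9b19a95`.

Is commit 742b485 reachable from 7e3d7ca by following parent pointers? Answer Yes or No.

No

Ancestors of 7e3d7ca: {7e3d7ca, fc76cb1}.
742b485 is not in that set, so it is not an ancestor of 7e3d7ca.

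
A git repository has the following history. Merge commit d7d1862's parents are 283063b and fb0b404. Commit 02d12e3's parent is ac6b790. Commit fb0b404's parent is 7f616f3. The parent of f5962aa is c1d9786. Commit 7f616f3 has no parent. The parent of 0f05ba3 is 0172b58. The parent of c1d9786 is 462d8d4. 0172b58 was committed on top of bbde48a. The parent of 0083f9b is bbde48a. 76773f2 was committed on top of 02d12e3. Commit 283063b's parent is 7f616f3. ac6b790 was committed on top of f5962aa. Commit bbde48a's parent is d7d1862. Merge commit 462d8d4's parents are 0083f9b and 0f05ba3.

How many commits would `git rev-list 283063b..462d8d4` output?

7

Reachable from 462d8d4: {0083f9b, 0172b58, 0f05ba3, 283063b, 462d8d4, 7f616f3, bbde48a, d7d1862, fb0b404}.
Reachable from 283063b: {283063b, 7f616f3}.
In 462d8d4's history but not 283063b's: {0083f9b, 0172b58, 0f05ba3, 462d8d4, bbde48a, d7d1862, fb0b404} — 7 commits.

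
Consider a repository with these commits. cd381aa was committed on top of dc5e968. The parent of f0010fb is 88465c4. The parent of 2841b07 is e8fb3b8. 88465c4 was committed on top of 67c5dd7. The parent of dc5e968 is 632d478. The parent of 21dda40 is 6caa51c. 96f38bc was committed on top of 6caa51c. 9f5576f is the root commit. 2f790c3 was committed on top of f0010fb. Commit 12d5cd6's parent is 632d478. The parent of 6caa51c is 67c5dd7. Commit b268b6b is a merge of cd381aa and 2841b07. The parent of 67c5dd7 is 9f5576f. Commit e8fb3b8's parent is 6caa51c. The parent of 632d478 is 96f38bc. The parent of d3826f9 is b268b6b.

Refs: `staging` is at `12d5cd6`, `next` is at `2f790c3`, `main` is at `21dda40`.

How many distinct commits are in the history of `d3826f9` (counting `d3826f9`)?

11

Walking parent pointers from d3826f9: reachable set = {2841b07, 632d478, 67c5dd7, 6caa51c, 96f38bc, 9f5576f, b268b6b, cd381aa, d3826f9, dc5e968, e8fb3b8}.
That is 11 commits.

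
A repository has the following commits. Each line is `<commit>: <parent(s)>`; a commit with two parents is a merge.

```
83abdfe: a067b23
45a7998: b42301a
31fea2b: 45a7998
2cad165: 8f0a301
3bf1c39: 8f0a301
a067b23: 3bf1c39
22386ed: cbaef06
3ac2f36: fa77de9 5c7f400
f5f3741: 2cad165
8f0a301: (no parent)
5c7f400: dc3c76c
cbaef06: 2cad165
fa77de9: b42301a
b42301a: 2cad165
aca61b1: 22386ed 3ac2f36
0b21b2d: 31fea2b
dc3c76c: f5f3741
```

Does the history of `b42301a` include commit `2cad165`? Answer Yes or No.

Yes

Ancestors of b42301a (commits reachable by following parents): {2cad165, 8f0a301, b42301a}.
2cad165 is in that set, so it is an ancestor of b42301a.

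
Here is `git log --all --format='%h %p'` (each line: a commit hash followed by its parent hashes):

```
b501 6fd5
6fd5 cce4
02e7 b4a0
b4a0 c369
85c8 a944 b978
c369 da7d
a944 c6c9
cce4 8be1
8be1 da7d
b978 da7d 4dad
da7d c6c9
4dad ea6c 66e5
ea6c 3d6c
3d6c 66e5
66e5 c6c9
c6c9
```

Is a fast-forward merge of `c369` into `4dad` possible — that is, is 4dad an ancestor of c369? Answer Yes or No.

A fast-forward from 4dad to c369 is possible iff 4dad is an ancestor of c369.
Ancestors of c369: {c369, c6c9, da7d}.
4dad is not among them, so fast-forward is not possible.

No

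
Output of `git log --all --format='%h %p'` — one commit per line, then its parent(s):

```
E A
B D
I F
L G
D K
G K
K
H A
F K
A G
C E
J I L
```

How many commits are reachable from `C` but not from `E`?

Reachable from C: {A, C, E, G, K}.
Reachable from E: {A, E, G, K}.
In C's history but not E's: {C} — 1 commit.

1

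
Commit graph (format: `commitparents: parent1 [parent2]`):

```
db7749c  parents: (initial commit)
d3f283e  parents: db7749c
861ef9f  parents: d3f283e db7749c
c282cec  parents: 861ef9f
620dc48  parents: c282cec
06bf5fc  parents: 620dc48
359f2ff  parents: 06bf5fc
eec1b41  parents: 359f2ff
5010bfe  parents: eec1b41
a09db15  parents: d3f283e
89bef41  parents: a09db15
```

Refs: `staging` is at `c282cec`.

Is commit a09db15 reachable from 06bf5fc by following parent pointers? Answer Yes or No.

Ancestors of 06bf5fc: {06bf5fc, 620dc48, 861ef9f, c282cec, d3f283e, db7749c}.
a09db15 is not in that set, so it is not an ancestor of 06bf5fc.

No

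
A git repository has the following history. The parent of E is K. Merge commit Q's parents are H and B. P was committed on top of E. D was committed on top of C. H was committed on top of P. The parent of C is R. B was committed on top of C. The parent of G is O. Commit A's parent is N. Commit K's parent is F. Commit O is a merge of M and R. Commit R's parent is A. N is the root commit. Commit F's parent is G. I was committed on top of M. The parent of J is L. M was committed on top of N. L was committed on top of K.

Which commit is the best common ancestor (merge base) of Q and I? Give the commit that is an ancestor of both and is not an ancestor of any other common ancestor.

M

Ancestors of Q: {A, B, C, E, F, G, H, K, M, N, O, P, Q, R}.
Ancestors of I: {I, M, N}.
Common ancestors: {M, N}.
Among these, M is not an ancestor of any other common ancestor — it is the merge base.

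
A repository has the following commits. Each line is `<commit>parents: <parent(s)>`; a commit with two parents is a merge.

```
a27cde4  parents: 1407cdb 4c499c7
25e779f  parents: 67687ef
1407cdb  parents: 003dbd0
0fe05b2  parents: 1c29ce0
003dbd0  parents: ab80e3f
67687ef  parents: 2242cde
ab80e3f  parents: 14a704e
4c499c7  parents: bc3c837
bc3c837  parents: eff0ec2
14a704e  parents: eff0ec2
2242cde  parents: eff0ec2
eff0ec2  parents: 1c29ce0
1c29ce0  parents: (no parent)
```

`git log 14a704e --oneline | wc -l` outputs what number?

Walking parent pointers from 14a704e: reachable set = {14a704e, 1c29ce0, eff0ec2}.
That is 3 commits.

3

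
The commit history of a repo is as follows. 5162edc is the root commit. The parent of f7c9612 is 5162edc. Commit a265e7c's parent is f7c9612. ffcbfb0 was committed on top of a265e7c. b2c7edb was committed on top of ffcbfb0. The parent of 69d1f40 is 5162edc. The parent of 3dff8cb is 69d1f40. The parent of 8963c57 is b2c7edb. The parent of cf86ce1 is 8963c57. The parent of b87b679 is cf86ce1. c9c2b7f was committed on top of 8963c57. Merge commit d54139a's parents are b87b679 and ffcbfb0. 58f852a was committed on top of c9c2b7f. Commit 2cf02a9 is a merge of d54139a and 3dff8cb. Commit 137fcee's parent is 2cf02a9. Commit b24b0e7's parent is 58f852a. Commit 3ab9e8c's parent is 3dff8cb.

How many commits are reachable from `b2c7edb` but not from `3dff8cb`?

Reachable from b2c7edb: {5162edc, a265e7c, b2c7edb, f7c9612, ffcbfb0}.
Reachable from 3dff8cb: {3dff8cb, 5162edc, 69d1f40}.
In b2c7edb's history but not 3dff8cb's: {a265e7c, b2c7edb, f7c9612, ffcbfb0} — 4 commits.

4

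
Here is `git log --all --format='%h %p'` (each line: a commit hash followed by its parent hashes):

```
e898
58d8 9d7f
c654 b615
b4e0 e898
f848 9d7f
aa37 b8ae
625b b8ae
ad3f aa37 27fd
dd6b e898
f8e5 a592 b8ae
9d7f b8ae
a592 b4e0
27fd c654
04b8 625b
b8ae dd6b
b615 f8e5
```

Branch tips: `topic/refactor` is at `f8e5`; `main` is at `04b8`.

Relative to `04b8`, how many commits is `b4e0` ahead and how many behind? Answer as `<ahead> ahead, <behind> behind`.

Reachable from b4e0: {b4e0, e898}.
Reachable from 04b8: {04b8, 625b, b8ae, dd6b, e898}.
Only in b4e0's history (ahead): {b4e0} — 1.
Only in 04b8's history (behind): {04b8, 625b, b8ae, dd6b} — 4.

1 ahead, 4 behind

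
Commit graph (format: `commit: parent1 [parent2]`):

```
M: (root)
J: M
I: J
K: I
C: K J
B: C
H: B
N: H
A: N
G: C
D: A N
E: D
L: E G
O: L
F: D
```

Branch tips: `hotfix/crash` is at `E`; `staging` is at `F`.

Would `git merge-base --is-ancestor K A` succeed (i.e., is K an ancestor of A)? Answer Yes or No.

Yes

Ancestors of A (commits reachable by following parents): {A, B, C, H, I, J, K, M, N}.
K is in that set, so it is an ancestor of A.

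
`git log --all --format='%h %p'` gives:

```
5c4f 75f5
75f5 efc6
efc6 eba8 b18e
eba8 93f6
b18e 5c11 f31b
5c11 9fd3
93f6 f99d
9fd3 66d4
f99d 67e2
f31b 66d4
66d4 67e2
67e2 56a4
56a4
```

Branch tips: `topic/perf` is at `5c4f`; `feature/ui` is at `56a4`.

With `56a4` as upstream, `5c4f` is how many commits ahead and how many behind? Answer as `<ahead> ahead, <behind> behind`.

12 ahead, 0 behind

Reachable from 5c4f: {56a4, 5c11, 5c4f, 66d4, 67e2, 75f5, 93f6, 9fd3, b18e, eba8, efc6, f31b, f99d}.
Reachable from 56a4: {56a4}.
Only in 5c4f's history (ahead): {5c11, 5c4f, 66d4, 67e2, 75f5, 93f6, 9fd3, b18e, eba8, efc6, f31b, f99d} — 12.
Only in 56a4's history (behind): {} — 0.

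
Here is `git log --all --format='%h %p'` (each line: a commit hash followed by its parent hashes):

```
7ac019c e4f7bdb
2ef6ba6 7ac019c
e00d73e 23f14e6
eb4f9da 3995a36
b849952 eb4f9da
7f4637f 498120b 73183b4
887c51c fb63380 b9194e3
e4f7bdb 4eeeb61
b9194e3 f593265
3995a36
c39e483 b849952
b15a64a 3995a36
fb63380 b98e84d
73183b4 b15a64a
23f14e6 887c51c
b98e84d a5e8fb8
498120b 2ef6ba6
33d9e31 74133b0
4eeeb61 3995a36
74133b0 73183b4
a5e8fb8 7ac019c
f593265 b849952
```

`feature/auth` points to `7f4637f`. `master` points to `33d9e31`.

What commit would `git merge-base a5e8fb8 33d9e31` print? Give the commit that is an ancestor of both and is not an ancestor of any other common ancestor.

Ancestors of a5e8fb8: {3995a36, 4eeeb61, 7ac019c, a5e8fb8, e4f7bdb}.
Ancestors of 33d9e31: {33d9e31, 3995a36, 73183b4, 74133b0, b15a64a}.
Common ancestors: {3995a36}.
The only common ancestor is 3995a36, so it is the merge base.

3995a36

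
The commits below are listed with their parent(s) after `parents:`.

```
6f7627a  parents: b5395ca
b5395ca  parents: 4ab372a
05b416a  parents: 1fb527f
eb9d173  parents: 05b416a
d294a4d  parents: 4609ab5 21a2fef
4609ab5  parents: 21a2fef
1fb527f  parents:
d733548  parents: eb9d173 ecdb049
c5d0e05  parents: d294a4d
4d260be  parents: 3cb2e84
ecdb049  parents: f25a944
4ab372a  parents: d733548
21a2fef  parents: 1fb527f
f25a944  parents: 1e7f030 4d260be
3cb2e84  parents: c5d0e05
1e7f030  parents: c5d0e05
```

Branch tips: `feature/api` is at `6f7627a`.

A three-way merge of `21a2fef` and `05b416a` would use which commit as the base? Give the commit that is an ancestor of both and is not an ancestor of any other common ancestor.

1fb527f

Ancestors of 21a2fef: {1fb527f, 21a2fef}.
Ancestors of 05b416a: {05b416a, 1fb527f}.
Common ancestors: {1fb527f}.
The only common ancestor is 1fb527f, so it is the merge base.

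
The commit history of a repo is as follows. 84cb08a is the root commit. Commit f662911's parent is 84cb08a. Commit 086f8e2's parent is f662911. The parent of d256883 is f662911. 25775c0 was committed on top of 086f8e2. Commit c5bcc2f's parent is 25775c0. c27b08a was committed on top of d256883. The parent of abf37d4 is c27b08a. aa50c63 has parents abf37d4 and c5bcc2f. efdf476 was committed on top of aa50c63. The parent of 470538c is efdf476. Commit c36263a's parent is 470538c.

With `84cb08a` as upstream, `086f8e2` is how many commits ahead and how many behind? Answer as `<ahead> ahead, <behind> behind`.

2 ahead, 0 behind

Reachable from 086f8e2: {086f8e2, 84cb08a, f662911}.
Reachable from 84cb08a: {84cb08a}.
Only in 086f8e2's history (ahead): {086f8e2, f662911} — 2.
Only in 84cb08a's history (behind): {} — 0.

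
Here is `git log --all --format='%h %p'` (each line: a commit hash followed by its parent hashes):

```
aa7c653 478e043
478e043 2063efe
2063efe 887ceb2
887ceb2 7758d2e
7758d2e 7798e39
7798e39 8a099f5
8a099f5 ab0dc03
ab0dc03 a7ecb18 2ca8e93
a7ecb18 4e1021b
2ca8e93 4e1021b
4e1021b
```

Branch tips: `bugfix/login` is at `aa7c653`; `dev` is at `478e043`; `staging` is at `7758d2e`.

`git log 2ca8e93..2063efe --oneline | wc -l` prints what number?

Reachable from 2063efe: {2063efe, 2ca8e93, 4e1021b, 7758d2e, 7798e39, 887ceb2, 8a099f5, a7ecb18, ab0dc03}.
Reachable from 2ca8e93: {2ca8e93, 4e1021b}.
In 2063efe's history but not 2ca8e93's: {2063efe, 7758d2e, 7798e39, 887ceb2, 8a099f5, a7ecb18, ab0dc03} — 7 commits.

7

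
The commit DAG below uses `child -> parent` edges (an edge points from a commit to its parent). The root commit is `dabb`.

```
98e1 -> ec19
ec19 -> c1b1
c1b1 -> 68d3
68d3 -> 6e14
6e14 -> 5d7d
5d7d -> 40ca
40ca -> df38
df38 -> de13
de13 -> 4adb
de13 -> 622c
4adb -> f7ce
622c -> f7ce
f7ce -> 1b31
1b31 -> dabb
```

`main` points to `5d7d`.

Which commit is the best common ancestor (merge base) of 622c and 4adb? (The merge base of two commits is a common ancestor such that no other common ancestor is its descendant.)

Ancestors of 622c: {1b31, 622c, dabb, f7ce}.
Ancestors of 4adb: {1b31, 4adb, dabb, f7ce}.
Common ancestors: {1b31, dabb, f7ce}.
Among these, f7ce is not an ancestor of any other common ancestor — it is the merge base.

f7ce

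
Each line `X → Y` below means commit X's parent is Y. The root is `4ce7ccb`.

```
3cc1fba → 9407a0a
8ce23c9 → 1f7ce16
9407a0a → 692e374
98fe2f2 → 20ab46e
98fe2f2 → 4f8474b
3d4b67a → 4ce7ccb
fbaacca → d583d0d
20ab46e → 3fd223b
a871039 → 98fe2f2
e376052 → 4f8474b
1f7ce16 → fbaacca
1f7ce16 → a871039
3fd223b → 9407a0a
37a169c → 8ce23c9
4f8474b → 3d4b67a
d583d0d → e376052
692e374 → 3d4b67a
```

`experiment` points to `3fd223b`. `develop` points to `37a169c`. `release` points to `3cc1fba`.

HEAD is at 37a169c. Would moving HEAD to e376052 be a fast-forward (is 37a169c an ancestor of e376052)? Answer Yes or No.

A fast-forward from 37a169c to e376052 is possible iff 37a169c is an ancestor of e376052.
Ancestors of e376052: {3d4b67a, 4ce7ccb, 4f8474b, e376052}.
37a169c is not among them, so fast-forward is not possible.

No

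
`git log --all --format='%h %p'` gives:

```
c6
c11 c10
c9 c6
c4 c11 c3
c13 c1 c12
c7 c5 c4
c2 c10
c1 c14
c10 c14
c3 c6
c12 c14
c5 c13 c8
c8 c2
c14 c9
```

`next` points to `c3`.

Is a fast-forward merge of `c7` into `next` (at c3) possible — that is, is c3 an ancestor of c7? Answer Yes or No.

Yes

A fast-forward from c3 to c7 is possible iff c3 is an ancestor of c7.
Ancestors of c7: {c1, c10, c11, c12, c13, c14, c2, c3, c4, c5, c6, c7, c8, c9}.
c3 is among them, so fast-forward is possible.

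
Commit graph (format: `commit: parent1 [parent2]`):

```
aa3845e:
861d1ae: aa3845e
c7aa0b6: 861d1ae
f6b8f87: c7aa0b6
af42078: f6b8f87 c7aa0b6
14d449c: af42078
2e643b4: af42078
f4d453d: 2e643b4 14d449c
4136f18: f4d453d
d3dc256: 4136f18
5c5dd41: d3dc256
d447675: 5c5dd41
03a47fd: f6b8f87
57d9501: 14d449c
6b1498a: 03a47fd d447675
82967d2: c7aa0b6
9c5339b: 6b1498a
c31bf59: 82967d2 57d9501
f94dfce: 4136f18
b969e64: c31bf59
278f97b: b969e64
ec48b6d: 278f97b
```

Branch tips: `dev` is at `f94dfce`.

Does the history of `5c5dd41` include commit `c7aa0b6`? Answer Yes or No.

Ancestors of 5c5dd41 (commits reachable by following parents): {14d449c, 2e643b4, 4136f18, 5c5dd41, 861d1ae, aa3845e, af42078, c7aa0b6, d3dc256, f4d453d, f6b8f87}.
c7aa0b6 is in that set, so it is an ancestor of 5c5dd41.

Yes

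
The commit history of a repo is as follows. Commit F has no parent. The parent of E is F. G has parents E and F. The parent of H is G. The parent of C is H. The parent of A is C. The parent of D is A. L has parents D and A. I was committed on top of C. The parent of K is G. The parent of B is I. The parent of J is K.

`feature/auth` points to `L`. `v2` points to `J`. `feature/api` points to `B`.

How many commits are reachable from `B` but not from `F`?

Reachable from B: {B, C, E, F, G, H, I}.
Reachable from F: {F}.
In B's history but not F's: {B, C, E, G, H, I} — 6 commits.

6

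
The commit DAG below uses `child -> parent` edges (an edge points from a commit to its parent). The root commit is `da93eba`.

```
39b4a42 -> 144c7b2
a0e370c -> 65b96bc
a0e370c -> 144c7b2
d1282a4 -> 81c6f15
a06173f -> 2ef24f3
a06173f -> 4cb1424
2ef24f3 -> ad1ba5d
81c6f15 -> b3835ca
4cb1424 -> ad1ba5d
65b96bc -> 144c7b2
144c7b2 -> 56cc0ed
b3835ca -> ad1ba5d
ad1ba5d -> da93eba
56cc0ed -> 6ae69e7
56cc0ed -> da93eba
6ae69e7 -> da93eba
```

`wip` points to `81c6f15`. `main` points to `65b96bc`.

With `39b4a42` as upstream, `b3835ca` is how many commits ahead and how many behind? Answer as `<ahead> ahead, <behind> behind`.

Reachable from b3835ca: {ad1ba5d, b3835ca, da93eba}.
Reachable from 39b4a42: {144c7b2, 39b4a42, 56cc0ed, 6ae69e7, da93eba}.
Only in b3835ca's history (ahead): {ad1ba5d, b3835ca} — 2.
Only in 39b4a42's history (behind): {144c7b2, 39b4a42, 56cc0ed, 6ae69e7} — 4.

2 ahead, 4 behind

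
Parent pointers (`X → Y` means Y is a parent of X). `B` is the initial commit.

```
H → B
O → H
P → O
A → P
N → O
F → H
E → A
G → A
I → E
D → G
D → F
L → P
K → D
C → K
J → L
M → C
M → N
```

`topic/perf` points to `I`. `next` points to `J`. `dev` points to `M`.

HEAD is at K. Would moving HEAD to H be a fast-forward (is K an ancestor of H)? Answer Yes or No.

No

A fast-forward from K to H is possible iff K is an ancestor of H.
Ancestors of H: {B, H}.
K is not among them, so fast-forward is not possible.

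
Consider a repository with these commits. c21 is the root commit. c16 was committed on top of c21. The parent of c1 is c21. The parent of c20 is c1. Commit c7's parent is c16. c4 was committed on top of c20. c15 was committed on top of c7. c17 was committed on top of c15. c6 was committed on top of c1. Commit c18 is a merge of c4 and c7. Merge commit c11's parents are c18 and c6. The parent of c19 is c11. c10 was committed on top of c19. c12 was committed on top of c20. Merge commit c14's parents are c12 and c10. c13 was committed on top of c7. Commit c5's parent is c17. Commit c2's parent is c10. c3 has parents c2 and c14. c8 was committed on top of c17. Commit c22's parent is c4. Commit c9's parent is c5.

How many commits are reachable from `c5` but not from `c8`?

Reachable from c5: {c15, c16, c17, c21, c5, c7}.
Reachable from c8: {c15, c16, c17, c21, c7, c8}.
In c5's history but not c8's: {c5} — 1 commit.

1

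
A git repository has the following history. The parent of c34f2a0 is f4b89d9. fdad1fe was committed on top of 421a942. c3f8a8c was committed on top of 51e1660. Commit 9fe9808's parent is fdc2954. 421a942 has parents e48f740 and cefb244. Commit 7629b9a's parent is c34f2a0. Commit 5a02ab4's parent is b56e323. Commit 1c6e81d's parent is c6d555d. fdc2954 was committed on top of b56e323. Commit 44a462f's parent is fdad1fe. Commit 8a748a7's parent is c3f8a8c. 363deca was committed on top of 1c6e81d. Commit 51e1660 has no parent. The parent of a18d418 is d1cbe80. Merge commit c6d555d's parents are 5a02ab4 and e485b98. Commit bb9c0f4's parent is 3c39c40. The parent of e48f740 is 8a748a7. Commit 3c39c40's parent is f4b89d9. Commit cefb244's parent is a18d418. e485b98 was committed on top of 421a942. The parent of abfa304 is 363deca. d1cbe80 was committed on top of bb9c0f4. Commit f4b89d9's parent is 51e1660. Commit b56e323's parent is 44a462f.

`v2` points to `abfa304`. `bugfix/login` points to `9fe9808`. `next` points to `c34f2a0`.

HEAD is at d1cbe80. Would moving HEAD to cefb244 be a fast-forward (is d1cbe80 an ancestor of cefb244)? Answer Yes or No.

A fast-forward from d1cbe80 to cefb244 is possible iff d1cbe80 is an ancestor of cefb244.
Ancestors of cefb244: {3c39c40, 51e1660, a18d418, bb9c0f4, cefb244, d1cbe80, f4b89d9}.
d1cbe80 is among them, so fast-forward is possible.

Yes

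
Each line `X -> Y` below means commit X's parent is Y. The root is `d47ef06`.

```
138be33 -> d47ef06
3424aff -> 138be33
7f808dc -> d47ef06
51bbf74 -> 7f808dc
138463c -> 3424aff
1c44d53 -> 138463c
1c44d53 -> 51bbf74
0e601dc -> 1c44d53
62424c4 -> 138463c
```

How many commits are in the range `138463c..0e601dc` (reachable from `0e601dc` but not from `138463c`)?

4

Reachable from 0e601dc: {0e601dc, 138463c, 138be33, 1c44d53, 3424aff, 51bbf74, 7f808dc, d47ef06}.
Reachable from 138463c: {138463c, 138be33, 3424aff, d47ef06}.
In 0e601dc's history but not 138463c's: {0e601dc, 1c44d53, 51bbf74, 7f808dc} — 4 commits.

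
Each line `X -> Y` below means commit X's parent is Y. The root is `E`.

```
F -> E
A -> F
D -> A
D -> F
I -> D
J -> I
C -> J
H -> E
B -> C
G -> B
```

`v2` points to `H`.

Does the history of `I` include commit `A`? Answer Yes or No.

Yes

Ancestors of I (commits reachable by following parents): {A, D, E, F, I}.
A is in that set, so it is an ancestor of I.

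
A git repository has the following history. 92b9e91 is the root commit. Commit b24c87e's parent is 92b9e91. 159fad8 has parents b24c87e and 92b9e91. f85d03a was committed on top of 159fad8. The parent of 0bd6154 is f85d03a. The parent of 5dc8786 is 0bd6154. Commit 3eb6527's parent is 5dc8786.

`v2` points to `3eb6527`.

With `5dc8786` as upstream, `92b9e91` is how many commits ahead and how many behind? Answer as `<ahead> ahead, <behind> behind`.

Reachable from 92b9e91: {92b9e91}.
Reachable from 5dc8786: {0bd6154, 159fad8, 5dc8786, 92b9e91, b24c87e, f85d03a}.
Only in 92b9e91's history (ahead): {} — 0.
Only in 5dc8786's history (behind): {0bd6154, 159fad8, 5dc8786, b24c87e, f85d03a} — 5.

0 ahead, 5 behind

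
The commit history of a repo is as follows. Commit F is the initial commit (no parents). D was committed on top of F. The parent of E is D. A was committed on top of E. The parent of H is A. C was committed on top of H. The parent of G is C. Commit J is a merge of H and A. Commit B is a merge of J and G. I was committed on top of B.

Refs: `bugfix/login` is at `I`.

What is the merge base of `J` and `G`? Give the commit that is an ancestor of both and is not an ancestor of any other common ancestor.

H

Ancestors of J: {A, D, E, F, H, J}.
Ancestors of G: {A, C, D, E, F, G, H}.
Common ancestors: {A, D, E, F, H}.
Among these, H is not an ancestor of any other common ancestor — it is the merge base.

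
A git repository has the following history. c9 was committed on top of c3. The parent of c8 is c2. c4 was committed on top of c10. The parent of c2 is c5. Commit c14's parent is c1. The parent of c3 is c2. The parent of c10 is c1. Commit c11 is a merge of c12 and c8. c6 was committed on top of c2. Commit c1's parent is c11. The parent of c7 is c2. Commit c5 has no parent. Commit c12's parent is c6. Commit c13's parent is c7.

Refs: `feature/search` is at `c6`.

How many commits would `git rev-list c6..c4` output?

Reachable from c4: {c1, c10, c11, c12, c2, c4, c5, c6, c8}.
Reachable from c6: {c2, c5, c6}.
In c4's history but not c6's: {c1, c10, c11, c12, c4, c8} — 6 commits.

6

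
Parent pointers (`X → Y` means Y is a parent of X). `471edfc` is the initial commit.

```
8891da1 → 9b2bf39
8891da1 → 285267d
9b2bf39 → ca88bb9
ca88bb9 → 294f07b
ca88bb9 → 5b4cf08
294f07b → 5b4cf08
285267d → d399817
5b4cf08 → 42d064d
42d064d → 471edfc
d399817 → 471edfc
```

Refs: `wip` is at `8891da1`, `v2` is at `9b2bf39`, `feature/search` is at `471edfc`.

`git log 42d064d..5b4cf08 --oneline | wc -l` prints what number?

1

Reachable from 5b4cf08: {42d064d, 471edfc, 5b4cf08}.
Reachable from 42d064d: {42d064d, 471edfc}.
In 5b4cf08's history but not 42d064d's: {5b4cf08} — 1 commit.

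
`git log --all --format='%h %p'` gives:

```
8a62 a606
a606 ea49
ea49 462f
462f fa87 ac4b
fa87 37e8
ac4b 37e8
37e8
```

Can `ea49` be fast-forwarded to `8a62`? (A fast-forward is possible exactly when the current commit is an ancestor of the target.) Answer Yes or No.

Yes

A fast-forward from ea49 to 8a62 is possible iff ea49 is an ancestor of 8a62.
Ancestors of 8a62: {37e8, 462f, 8a62, a606, ac4b, ea49, fa87}.
ea49 is among them, so fast-forward is possible.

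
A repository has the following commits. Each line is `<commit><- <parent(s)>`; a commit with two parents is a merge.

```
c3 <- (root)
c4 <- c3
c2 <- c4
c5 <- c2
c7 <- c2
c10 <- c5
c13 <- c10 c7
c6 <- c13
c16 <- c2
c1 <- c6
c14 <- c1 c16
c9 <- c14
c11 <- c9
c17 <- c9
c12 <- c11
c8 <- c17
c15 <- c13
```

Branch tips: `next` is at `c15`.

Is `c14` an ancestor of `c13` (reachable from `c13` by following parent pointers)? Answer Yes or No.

No

Ancestors of c13: {c10, c13, c2, c3, c4, c5, c7}.
c14 is not in that set, so it is not an ancestor of c13.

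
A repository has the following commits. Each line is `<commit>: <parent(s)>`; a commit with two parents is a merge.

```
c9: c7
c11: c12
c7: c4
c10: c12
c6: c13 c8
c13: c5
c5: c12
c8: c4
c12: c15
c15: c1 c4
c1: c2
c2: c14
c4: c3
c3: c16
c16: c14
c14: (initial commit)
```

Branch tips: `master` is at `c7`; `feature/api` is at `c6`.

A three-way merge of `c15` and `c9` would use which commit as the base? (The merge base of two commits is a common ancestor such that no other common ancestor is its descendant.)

Ancestors of c15: {c1, c14, c15, c16, c2, c3, c4}.
Ancestors of c9: {c14, c16, c3, c4, c7, c9}.
Common ancestors: {c14, c16, c3, c4}.
Among these, c4 is not an ancestor of any other common ancestor — it is the merge base.

c4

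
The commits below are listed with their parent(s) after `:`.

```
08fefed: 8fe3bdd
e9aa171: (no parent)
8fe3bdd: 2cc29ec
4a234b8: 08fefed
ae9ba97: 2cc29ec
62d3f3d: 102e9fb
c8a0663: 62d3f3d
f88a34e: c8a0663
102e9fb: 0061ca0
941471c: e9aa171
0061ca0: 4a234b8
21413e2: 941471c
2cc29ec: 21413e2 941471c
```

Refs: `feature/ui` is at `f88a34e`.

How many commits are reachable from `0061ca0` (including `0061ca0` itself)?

Walking parent pointers from 0061ca0: reachable set = {0061ca0, 08fefed, 21413e2, 2cc29ec, 4a234b8, 8fe3bdd, 941471c, e9aa171}.
That is 8 commits.

8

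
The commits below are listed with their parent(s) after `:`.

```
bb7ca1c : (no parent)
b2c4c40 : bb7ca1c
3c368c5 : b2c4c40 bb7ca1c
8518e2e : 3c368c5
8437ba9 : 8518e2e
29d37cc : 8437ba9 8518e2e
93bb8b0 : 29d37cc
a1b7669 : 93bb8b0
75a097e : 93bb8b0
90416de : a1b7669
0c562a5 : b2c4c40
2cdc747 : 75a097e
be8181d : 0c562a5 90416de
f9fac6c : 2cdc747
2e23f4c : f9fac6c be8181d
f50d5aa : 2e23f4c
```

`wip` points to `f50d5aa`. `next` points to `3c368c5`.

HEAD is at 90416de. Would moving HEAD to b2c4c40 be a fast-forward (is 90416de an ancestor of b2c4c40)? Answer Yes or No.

No

A fast-forward from 90416de to b2c4c40 is possible iff 90416de is an ancestor of b2c4c40.
Ancestors of b2c4c40: {b2c4c40, bb7ca1c}.
90416de is not among them, so fast-forward is not possible.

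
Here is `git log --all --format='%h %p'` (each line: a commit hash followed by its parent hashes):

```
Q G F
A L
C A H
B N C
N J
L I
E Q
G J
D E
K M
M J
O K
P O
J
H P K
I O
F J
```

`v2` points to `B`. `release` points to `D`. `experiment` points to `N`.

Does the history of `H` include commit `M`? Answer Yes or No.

Ancestors of H (commits reachable by following parents): {H, J, K, M, O, P}.
M is in that set, so it is an ancestor of H.

Yes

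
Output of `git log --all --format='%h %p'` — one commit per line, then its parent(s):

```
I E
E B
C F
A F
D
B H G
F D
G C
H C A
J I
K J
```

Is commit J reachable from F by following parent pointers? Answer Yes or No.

No

Ancestors of F: {D, F}.
J is not in that set, so it is not an ancestor of F.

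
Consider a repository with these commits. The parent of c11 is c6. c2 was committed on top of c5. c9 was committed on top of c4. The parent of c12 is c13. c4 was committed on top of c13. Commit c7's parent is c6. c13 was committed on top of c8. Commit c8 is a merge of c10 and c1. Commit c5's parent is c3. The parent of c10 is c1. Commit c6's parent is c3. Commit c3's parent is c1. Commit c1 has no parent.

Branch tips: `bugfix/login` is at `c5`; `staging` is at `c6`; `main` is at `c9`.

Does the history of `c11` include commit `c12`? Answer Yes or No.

No

Ancestors of c11: {c1, c11, c3, c6}.
c12 is not in that set, so it is not an ancestor of c11.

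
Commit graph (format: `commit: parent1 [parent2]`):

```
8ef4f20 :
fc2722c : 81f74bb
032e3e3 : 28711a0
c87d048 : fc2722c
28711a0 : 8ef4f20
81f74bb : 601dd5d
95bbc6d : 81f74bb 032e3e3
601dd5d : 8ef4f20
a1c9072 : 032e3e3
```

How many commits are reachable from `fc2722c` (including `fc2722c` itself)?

4

Walking parent pointers from fc2722c: reachable set = {601dd5d, 81f74bb, 8ef4f20, fc2722c}.
That is 4 commits.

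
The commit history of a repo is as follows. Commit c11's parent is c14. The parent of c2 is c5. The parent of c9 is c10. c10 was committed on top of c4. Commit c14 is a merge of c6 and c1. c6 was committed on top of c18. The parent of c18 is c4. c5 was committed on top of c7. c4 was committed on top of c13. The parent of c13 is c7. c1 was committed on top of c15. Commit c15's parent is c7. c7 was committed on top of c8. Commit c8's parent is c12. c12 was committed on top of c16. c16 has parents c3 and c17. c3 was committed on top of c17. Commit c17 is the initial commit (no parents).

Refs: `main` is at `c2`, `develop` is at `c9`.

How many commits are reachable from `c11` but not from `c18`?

5

Reachable from c11: {c1, c11, c12, c13, c14, c15, c16, c17, c18, c3, c4, c6, c7, c8}.
Reachable from c18: {c12, c13, c16, c17, c18, c3, c4, c7, c8}.
In c11's history but not c18's: {c1, c11, c14, c15, c6} — 5 commits.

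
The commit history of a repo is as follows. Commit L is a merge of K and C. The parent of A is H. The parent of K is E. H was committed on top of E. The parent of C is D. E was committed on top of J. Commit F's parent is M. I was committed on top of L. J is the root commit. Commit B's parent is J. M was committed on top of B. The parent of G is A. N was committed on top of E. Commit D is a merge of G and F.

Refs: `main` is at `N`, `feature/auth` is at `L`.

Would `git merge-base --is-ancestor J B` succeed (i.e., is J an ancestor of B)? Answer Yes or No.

Ancestors of B (commits reachable by following parents): {B, J}.
J is in that set, so it is an ancestor of B.

Yes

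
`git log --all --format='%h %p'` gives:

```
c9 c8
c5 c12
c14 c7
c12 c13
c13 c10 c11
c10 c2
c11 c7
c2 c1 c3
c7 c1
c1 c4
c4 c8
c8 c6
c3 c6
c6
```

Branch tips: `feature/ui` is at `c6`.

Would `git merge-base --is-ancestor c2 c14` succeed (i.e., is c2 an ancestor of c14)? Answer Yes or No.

No

Ancestors of c14: {c1, c14, c4, c6, c7, c8}.
c2 is not in that set, so it is not an ancestor of c14.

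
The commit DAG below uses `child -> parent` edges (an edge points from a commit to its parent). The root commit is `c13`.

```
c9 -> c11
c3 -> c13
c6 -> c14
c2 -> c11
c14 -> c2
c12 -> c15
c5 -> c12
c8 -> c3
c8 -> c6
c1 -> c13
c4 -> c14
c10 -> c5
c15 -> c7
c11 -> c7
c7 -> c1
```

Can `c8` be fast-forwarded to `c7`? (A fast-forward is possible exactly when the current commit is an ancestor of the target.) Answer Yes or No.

No

A fast-forward from c8 to c7 is possible iff c8 is an ancestor of c7.
Ancestors of c7: {c1, c13, c7}.
c8 is not among them, so fast-forward is not possible.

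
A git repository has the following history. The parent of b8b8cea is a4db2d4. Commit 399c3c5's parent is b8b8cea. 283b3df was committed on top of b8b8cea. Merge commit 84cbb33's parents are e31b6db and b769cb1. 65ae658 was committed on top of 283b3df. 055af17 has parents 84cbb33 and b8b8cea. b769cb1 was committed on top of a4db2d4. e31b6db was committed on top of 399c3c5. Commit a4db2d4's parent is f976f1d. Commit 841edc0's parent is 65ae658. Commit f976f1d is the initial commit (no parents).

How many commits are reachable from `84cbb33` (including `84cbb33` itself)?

Walking parent pointers from 84cbb33: reachable set = {399c3c5, 84cbb33, a4db2d4, b769cb1, b8b8cea, e31b6db, f976f1d}.
That is 7 commits.

7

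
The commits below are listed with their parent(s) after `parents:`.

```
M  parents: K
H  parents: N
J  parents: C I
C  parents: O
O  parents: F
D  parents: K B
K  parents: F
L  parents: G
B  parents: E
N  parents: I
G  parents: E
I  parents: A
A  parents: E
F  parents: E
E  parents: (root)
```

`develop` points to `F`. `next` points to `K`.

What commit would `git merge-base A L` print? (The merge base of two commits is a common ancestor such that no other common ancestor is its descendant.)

E

Ancestors of A: {A, E}.
Ancestors of L: {E, G, L}.
Common ancestors: {E}.
The only common ancestor is E, so it is the merge base.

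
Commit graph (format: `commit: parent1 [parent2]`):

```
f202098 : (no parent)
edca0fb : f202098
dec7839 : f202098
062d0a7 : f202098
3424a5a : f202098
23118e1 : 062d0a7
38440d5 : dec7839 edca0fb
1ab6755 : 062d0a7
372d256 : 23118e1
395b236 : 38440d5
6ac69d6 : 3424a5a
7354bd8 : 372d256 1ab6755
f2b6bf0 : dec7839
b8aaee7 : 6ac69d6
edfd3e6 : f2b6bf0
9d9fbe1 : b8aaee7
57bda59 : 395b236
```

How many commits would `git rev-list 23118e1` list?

3

Walking parent pointers from 23118e1: reachable set = {062d0a7, 23118e1, f202098}.
That is 3 commits.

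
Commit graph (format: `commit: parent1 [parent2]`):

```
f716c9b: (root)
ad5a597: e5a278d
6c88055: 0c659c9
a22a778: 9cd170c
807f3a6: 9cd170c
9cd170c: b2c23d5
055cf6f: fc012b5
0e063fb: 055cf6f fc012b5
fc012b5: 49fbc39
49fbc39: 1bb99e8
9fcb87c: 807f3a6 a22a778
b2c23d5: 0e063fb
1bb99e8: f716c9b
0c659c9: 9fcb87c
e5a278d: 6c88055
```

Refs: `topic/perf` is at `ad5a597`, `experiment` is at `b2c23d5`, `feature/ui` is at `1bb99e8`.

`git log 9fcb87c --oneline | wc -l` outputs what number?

11

Walking parent pointers from 9fcb87c: reachable set = {055cf6f, 0e063fb, 1bb99e8, 49fbc39, 807f3a6, 9cd170c, 9fcb87c, a22a778, b2c23d5, f716c9b, fc012b5}.
That is 11 commits.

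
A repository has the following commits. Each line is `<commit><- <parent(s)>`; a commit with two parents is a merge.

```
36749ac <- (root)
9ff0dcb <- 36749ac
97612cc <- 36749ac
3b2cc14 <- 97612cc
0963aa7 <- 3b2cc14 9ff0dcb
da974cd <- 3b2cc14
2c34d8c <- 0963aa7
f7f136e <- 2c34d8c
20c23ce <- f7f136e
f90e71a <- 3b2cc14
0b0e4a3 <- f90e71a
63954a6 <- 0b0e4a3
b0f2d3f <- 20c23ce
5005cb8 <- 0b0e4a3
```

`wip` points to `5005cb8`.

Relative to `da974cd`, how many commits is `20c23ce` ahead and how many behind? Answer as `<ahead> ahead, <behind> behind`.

Reachable from 20c23ce: {0963aa7, 20c23ce, 2c34d8c, 36749ac, 3b2cc14, 97612cc, 9ff0dcb, f7f136e}.
Reachable from da974cd: {36749ac, 3b2cc14, 97612cc, da974cd}.
Only in 20c23ce's history (ahead): {0963aa7, 20c23ce, 2c34d8c, 9ff0dcb, f7f136e} — 5.
Only in da974cd's history (behind): {da974cd} — 1.

5 ahead, 1 behind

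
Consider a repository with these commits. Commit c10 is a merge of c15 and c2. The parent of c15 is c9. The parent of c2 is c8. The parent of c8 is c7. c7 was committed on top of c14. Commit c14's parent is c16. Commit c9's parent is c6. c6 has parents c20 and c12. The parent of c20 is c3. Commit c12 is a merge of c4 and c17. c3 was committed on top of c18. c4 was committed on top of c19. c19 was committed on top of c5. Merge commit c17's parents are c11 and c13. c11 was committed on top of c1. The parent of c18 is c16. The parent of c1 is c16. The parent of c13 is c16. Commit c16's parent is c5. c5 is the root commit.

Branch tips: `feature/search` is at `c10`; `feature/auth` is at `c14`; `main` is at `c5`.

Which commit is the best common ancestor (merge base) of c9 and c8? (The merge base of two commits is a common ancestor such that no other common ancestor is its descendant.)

Ancestors of c9: {c1, c11, c12, c13, c16, c17, c18, c19, c20, c3, c4, c5, c6, c9}.
Ancestors of c8: {c14, c16, c5, c7, c8}.
Common ancestors: {c16, c5}.
Among these, c16 is not an ancestor of any other common ancestor — it is the merge base.

c16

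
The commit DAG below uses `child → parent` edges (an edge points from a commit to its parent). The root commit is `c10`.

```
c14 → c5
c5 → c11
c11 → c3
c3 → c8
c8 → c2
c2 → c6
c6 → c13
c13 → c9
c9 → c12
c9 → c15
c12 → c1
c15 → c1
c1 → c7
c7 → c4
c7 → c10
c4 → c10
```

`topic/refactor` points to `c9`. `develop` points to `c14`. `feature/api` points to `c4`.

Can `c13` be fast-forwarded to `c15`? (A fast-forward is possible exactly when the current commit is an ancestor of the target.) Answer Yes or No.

A fast-forward from c13 to c15 is possible iff c13 is an ancestor of c15.
Ancestors of c15: {c1, c10, c15, c4, c7}.
c13 is not among them, so fast-forward is not possible.

No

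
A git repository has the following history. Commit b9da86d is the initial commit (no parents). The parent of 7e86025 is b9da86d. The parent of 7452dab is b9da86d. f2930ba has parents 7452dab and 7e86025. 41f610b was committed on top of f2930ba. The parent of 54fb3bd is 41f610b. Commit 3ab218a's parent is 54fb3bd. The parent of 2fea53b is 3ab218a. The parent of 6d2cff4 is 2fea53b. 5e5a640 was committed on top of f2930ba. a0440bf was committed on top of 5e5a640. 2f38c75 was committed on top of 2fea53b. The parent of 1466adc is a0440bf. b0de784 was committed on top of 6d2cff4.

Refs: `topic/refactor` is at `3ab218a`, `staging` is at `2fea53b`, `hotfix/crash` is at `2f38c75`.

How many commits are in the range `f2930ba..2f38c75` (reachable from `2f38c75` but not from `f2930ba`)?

Reachable from 2f38c75: {2f38c75, 2fea53b, 3ab218a, 41f610b, 54fb3bd, 7452dab, 7e86025, b9da86d, f2930ba}.
Reachable from f2930ba: {7452dab, 7e86025, b9da86d, f2930ba}.
In 2f38c75's history but not f2930ba's: {2f38c75, 2fea53b, 3ab218a, 41f610b, 54fb3bd} — 5 commits.

5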